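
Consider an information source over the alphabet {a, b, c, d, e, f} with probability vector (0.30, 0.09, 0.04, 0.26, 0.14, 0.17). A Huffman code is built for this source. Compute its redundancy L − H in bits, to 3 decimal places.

0.044 bits

Entropy H = −Σ p log₂ p ≈ 2.3565 bits.
Huffman merges: 1/25+9/100→13/100; 13/100+7/50→27/100; 17/100+13/50→43/100; 27/100+3/10→57/100; 43/100+57/100→1. L = 12/5 ≈ 2.4000.
L − H = 2.4000 − 2.3565 = 0.044 bits.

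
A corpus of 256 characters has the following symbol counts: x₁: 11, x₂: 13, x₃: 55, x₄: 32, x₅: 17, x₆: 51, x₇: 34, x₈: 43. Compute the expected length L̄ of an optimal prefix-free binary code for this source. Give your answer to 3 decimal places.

2.840 bits/symbol

Probabilities are the counts divided by 256.
Repeatedly combine the two least-probable nodes; the expected code length is the sum of the merged weights.
merge 11/256 + 13/256 → 3/32
merge 17/256 + 3/32 → 41/256
merge 1/8 + 17/128 → 33/128
merge 41/256 + 43/256 → 21/64
merge 51/256 + 55/256 → 53/128
merge 33/128 + 21/64 → 75/128
merge 53/128 + 75/128 → 1
L = 3/32 + 41/256 + 33/128 + 21/64 + 53/128 + 75/128 + 1 = 727/256 ≈ 2.840 bits/symbol.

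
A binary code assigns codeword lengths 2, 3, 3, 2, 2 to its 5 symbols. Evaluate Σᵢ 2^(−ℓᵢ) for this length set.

1

With common denominator 2^3 = 8: Σ 2^(−ℓᵢ) = 2/8 + 1/8 + 1/8 + 2/8 + 2/8 = 8/8 = 1.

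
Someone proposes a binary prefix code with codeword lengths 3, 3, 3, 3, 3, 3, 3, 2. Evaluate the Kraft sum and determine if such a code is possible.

With common denominator 2^3 = 8: Σ 2^(−ℓᵢ) = 1/8 + 1/8 + 1/8 + 1/8 + 1/8 + 1/8 + 1/8 + 2/8 = 9/8 = 1.125.
Kraft's inequality requires Σ ≤ 1; here Σ = 1.125 > 1, so no such prefix code exists.

1.125; no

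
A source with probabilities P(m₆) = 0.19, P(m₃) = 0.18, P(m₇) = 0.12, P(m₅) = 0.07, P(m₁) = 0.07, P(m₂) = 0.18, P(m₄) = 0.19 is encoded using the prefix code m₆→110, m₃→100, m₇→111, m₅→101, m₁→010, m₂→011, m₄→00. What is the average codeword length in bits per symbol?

2.81 bits/symbol

L̄ = Σ pᵢ·ℓᵢ = 0.19·3 + 0.18·3 + 0.12·3 + 0.07·3 + 0.07·3 + 0.18·3 + 0.19·2 = 2.81 bits/symbol.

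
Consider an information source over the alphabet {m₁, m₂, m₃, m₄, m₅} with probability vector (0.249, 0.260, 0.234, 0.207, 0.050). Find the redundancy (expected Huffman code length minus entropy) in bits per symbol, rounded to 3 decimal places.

Entropy H = −Σ p log₂ p ≈ 2.1815 bits.
Huffman merges: 1/20+207/1000→257/1000; 117/500+249/1000→483/1000; 257/1000+13/50→517/1000; 483/1000+517/1000→1. L = 2257/1000 ≈ 2.2570.
L − H = 2.2570 − 2.1815 = 0.075 bits.

0.075 bits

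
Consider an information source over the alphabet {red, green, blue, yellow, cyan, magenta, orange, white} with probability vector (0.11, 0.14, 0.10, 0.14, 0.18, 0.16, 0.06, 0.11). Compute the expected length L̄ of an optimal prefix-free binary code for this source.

2.98 bits/symbol

Repeatedly combine the two least-probable nodes; the expected code length is the sum of the merged weights.
merge 3/50 + 1/10 → 4/25
merge 11/100 + 11/100 → 11/50
merge 7/50 + 7/50 → 7/25
merge 4/25 + 4/25 → 8/25
merge 9/50 + 11/50 → 2/5
merge 7/25 + 8/25 → 3/5
merge 2/5 + 3/5 → 1
L = 4/25 + 11/50 + 7/25 + 8/25 + 2/5 + 3/5 + 1 = 149/50 = 2.98 bits/symbol.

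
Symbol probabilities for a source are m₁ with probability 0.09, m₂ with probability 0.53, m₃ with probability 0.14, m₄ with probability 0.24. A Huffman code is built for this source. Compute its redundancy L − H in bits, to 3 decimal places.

Entropy H = −Σ p log₂ p ≈ 1.6893 bits.
Huffman merges: 9/100+7/50→23/100; 23/100+6/25→47/100; 47/100+53/100→1. L = 17/10 ≈ 1.7000.
L − H = 1.7000 − 1.6893 = 0.011 bits.

0.011 bits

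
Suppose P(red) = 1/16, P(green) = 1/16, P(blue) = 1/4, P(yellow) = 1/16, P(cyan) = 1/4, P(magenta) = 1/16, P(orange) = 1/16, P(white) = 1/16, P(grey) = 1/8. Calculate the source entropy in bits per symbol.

2.875 bits

Each probability is a power of 1/2, so log₂(1/p) is an integer.
H = Σ p·log₂(1/p) = 1/16·4 + 1/16·4 + 1/4·2 + 1/16·4 + 1/4·2 + 1/16·4 + 1/16·4 + 1/16·4 + 1/8·3 = 2.875 bits.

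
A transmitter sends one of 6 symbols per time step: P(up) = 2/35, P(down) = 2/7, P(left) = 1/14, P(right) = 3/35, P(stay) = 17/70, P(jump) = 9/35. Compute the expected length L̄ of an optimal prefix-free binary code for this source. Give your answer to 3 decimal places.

2.343 bits/symbol

Repeatedly combine the two least-probable nodes; the expected code length is the sum of the merged weights.
merge 2/35 + 1/14 → 9/70
merge 3/35 + 9/70 → 3/14
merge 3/14 + 17/70 → 16/35
merge 9/35 + 2/7 → 19/35
merge 16/35 + 19/35 → 1
L = 9/70 + 3/14 + 16/35 + 19/35 + 1 = 82/35 ≈ 2.343 bits/symbol.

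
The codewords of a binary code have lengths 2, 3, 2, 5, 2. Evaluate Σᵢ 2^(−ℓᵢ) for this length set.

With common denominator 2^5 = 32: Σ 2^(−ℓᵢ) = 8/32 + 4/32 + 8/32 + 1/32 + 8/32 = 29/32 = 0.90625.

0.90625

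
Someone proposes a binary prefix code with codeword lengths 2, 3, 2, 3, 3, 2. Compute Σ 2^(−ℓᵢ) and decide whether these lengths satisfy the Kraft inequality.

1.125; no

With common denominator 2^3 = 8: Σ 2^(−ℓᵢ) = 2/8 + 1/8 + 2/8 + 1/8 + 1/8 + 2/8 = 9/8 = 1.125.
Kraft's inequality requires Σ ≤ 1; here Σ = 1.125 > 1, so no such prefix code exists.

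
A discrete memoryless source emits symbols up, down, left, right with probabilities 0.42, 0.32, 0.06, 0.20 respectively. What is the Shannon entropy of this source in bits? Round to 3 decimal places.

H = −Σ pᵢ log₂ pᵢ.
−0.42·log₂(0.42) = 0.5256
−0.32·log₂(0.32) = 0.5260
−0.06·log₂(0.06) = 0.2435
−0.20·log₂(0.20) = 0.4644
Sum ≈ 1.7596 → 1.760 bits.

1.760 bits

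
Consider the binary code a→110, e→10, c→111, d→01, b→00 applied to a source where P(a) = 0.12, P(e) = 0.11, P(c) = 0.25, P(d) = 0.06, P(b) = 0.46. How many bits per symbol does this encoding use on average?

2.37 bits/symbol

L̄ = Σ pᵢ·ℓᵢ = 0.12·3 + 0.11·2 + 0.25·3 + 0.06·2 + 0.46·2 = 2.37 bits/symbol.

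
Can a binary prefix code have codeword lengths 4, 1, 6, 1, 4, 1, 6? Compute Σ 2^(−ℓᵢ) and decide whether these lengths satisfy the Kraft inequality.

With common denominator 2^6 = 64: Σ 2^(−ℓᵢ) = 4/64 + 32/64 + 1/64 + 32/64 + 4/64 + 32/64 + 1/64 = 106/64 = 1.65625.
Kraft's inequality requires Σ ≤ 1; here Σ = 1.65625 > 1, so no such prefix code exists.

1.65625; no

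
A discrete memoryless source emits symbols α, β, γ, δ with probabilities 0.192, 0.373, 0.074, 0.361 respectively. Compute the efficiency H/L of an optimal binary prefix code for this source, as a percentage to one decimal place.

94.9%

Entropy H = −Σ p log₂ p ≈ 1.7964 bits.
Huffman merges: 37/500+24/125→133/500; 133/500+361/1000→627/1000; 373/1000+627/1000→1. L = 1893/1000 ≈ 1.8930.
Efficiency = H/L = 1.7964/1.8930 = 94.9%.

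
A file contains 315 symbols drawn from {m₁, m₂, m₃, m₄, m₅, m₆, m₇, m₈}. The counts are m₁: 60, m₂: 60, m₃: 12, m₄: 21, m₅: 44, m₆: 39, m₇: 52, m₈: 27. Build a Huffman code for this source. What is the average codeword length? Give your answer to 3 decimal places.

Probabilities are the counts divided by 315.
Repeatedly combine the two least-probable nodes; the expected code length is the sum of the merged weights.
merge 4/105 + 1/15 → 11/105
merge 3/35 + 11/105 → 4/21
merge 13/105 + 44/315 → 83/315
merge 52/315 + 4/21 → 16/45
merge 4/21 + 4/21 → 8/21
merge 83/315 + 16/45 → 13/21
merge 8/21 + 13/21 → 1
L = 11/105 + 4/21 + 83/315 + 16/45 + 8/21 + 13/21 + 1 = 102/35 ≈ 2.914 bits/symbol.

2.914 bits/symbol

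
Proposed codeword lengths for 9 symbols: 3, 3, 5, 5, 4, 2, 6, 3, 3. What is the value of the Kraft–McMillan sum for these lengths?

With common denominator 2^6 = 64: Σ 2^(−ℓᵢ) = 8/64 + 8/64 + 2/64 + 2/64 + 4/64 + 16/64 + 1/64 + 8/64 + 8/64 = 57/64 = 0.890625.

0.890625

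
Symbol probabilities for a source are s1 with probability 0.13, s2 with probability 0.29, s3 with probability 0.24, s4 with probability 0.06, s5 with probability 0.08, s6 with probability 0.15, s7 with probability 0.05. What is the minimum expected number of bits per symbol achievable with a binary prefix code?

2.58 bits/symbol

Repeatedly combine the two least-probable nodes; the expected code length is the sum of the merged weights.
merge 1/20 + 3/50 → 11/100
merge 2/25 + 11/100 → 19/100
merge 13/100 + 3/20 → 7/25
merge 19/100 + 6/25 → 43/100
merge 7/25 + 29/100 → 57/100
merge 43/100 + 57/100 → 1
L = 11/100 + 19/100 + 7/25 + 43/100 + 57/100 + 1 = 129/50 = 2.58 bits/symbol.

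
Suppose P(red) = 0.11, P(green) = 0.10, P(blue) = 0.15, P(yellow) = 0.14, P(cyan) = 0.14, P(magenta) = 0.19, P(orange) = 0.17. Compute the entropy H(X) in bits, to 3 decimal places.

2.777 bits

H = −Σ pᵢ log₂ pᵢ.
−0.11·log₂(0.11) = 0.3503
−0.10·log₂(0.10) = 0.3322
−0.15·log₂(0.15) = 0.4105
−0.14·log₂(0.14) = 0.3971
−0.14·log₂(0.14) = 0.3971
−0.19·log₂(0.19) = 0.4552
−0.17·log₂(0.17) = 0.4346
Sum ≈ 2.7771 → 2.777 bits.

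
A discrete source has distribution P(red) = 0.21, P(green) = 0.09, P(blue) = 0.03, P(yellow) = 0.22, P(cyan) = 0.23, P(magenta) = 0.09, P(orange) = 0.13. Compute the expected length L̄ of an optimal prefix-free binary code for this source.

Repeatedly combine the two least-probable nodes; the expected code length is the sum of the merged weights.
merge 3/100 + 9/100 → 3/25
merge 9/100 + 3/25 → 21/100
merge 13/100 + 21/100 → 17/50
merge 21/100 + 11/50 → 43/100
merge 23/100 + 17/50 → 57/100
merge 43/100 + 57/100 → 1
L = 3/25 + 21/100 + 17/50 + 43/100 + 57/100 + 1 = 267/100 = 2.67 bits/symbol.

2.67 bits/symbol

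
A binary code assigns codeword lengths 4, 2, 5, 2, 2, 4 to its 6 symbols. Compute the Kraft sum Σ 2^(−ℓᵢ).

With common denominator 2^5 = 32: Σ 2^(−ℓᵢ) = 2/32 + 8/32 + 1/32 + 8/32 + 8/32 + 2/32 = 29/32 = 0.90625.

0.90625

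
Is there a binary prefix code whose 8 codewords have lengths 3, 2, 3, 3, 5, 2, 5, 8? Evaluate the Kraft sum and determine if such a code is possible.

0.94140625; yes

With common denominator 2^8 = 256: Σ 2^(−ℓᵢ) = 32/256 + 64/256 + 32/256 + 32/256 + 8/256 + 64/256 + 8/256 + 1/256 = 241/256 = 0.94140625.
Kraft's inequality requires Σ ≤ 1; here Σ = 0.94140625 ≤ 1, so such a prefix code exists.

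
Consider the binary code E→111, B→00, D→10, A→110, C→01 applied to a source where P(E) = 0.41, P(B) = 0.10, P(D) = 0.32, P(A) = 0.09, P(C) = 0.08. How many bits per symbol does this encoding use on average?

L̄ = Σ pᵢ·ℓᵢ = 0.41·3 + 0.10·2 + 0.32·2 + 0.09·3 + 0.08·2 = 2.5 bits/symbol.

2.5 bits/symbol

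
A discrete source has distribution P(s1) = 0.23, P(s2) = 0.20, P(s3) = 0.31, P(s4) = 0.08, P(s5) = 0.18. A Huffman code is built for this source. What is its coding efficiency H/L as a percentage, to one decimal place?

Entropy H = −Σ p log₂ p ≈ 2.2127 bits.
Huffman merges: 2/25+9/50→13/50; 1/5+23/100→43/100; 13/50+31/100→57/100; 43/100+57/100→1. L = 113/50 ≈ 2.2600.
Efficiency = H/L = 2.2127/2.2600 = 97.9%.

97.9%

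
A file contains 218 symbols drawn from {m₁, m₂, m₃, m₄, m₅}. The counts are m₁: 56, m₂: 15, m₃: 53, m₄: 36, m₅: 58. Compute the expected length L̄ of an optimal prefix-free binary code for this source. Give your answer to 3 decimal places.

2.234 bits/symbol

Probabilities are the counts divided by 218.
Repeatedly combine the two least-probable nodes; the expected code length is the sum of the merged weights.
merge 15/218 + 18/109 → 51/218
merge 51/218 + 53/218 → 52/109
merge 28/109 + 29/109 → 57/109
merge 52/109 + 57/109 → 1
L = 51/218 + 52/109 + 57/109 + 1 = 487/218 ≈ 2.234 bits/symbol.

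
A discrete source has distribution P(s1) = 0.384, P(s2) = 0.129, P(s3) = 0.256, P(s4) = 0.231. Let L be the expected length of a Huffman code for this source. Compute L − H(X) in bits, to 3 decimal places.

Entropy H = −Σ p log₂ p ≈ 1.9030 bits.
Huffman merges: 129/1000+231/1000→9/25; 32/125+9/25→77/125; 48/125+77/125→1. L = 247/125 ≈ 1.9760.
L − H = 1.9760 − 1.9030 = 0.073 bits.

0.073 bits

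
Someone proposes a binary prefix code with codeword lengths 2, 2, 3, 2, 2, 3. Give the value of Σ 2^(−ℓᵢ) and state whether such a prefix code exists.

1.25; no

With common denominator 2^3 = 8: Σ 2^(−ℓᵢ) = 2/8 + 2/8 + 1/8 + 2/8 + 2/8 + 1/8 = 10/8 = 1.25.
Kraft's inequality requires Σ ≤ 1; here Σ = 1.25 > 1, so no such prefix code exists.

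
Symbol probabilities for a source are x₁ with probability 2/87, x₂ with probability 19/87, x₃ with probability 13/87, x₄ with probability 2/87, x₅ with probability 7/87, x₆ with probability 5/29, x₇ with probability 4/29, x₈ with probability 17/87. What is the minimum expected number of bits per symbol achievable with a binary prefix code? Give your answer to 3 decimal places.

2.759 bits/symbol

Repeatedly combine the two least-probable nodes; the expected code length is the sum of the merged weights.
merge 2/87 + 2/87 → 4/87
merge 4/87 + 7/87 → 11/87
merge 11/87 + 4/29 → 23/87
merge 13/87 + 5/29 → 28/87
merge 17/87 + 19/87 → 12/29
merge 23/87 + 28/87 → 17/29
merge 12/29 + 17/29 → 1
L = 4/87 + 11/87 + 23/87 + 28/87 + 12/29 + 17/29 + 1 = 80/29 ≈ 2.759 bits/symbol.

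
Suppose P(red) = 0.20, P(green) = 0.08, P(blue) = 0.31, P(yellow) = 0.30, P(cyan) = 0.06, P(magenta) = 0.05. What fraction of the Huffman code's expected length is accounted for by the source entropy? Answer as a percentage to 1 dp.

Entropy H = −Σ p log₂ p ≈ 2.2604 bits.
Huffman merges: 1/20+3/50→11/100; 2/25+11/100→19/100; 19/100+1/5→39/100; 3/10+31/100→61/100; 39/100+61/100→1. L = 23/10 ≈ 2.3000.
Efficiency = H/L = 2.2604/2.3000 = 98.3%.

98.3%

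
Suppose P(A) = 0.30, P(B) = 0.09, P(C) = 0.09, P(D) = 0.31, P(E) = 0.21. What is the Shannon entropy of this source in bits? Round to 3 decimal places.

H = −Σ pᵢ log₂ pᵢ.
−0.30·log₂(0.30) = 0.5211
−0.09·log₂(0.09) = 0.3127
−0.09·log₂(0.09) = 0.3127
−0.31·log₂(0.31) = 0.5238
−0.21·log₂(0.21) = 0.4728
Sum ≈ 2.1430 → 2.143 bits.

2.143 bits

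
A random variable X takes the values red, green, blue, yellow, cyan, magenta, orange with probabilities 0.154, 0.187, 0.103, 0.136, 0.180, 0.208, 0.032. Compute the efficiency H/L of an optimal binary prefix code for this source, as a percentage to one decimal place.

Entropy H = −Σ p log₂ p ≈ 2.6726 bits.
Huffman merges: 4/125+103/1000→27/200; 27/200+17/125→271/1000; 77/500+9/50→167/500; 187/1000+26/125→79/200; 271/1000+167/500→121/200; 79/200+121/200→1. L = 137/50 ≈ 2.7400.
Efficiency = H/L = 2.6726/2.7400 = 97.5%.

97.5%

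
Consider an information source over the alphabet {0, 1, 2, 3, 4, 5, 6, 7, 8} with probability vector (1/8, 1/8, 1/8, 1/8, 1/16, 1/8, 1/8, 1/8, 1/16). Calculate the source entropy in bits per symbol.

Each probability is a power of 1/2, so log₂(1/p) is an integer.
H = Σ p·log₂(1/p) = 1/8·3 + 1/8·3 + 1/8·3 + 1/8·3 + 1/16·4 + 1/8·3 + 1/8·3 + 1/8·3 + 1/16·4 = 3.125 bits.

3.125 bits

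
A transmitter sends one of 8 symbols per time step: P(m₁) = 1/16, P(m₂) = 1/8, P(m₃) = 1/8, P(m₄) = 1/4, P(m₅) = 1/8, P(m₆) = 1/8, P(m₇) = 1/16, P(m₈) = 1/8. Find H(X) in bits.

Each probability is a power of 1/2, so log₂(1/p) is an integer.
H = Σ p·log₂(1/p) = 1/16·4 + 1/8·3 + 1/8·3 + 1/4·2 + 1/8·3 + 1/8·3 + 1/16·4 + 1/8·3 = 2.875 bits.

2.875 bits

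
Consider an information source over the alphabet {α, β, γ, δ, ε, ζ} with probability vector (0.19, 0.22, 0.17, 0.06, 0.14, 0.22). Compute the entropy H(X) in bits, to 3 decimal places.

H = −Σ pᵢ log₂ pᵢ.
−0.19·log₂(0.19) = 0.4552
−0.22·log₂(0.22) = 0.4806
−0.17·log₂(0.17) = 0.4346
−0.06·log₂(0.06) = 0.2435
−0.14·log₂(0.14) = 0.3971
−0.22·log₂(0.22) = 0.4806
Sum ≈ 2.4916 → 2.492 bits.

2.492 bits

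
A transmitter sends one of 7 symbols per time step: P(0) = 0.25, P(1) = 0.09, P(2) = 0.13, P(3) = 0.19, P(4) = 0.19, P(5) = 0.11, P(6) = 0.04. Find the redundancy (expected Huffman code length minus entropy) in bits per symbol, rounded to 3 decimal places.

Entropy H = −Σ p log₂ p ≈ 2.6418 bits.
Huffman merges: 1/25+9/100→13/100; 11/100+13/100→6/25; 13/100+19/100→8/25; 19/100+6/25→43/100; 1/4+8/25→57/100; 43/100+57/100→1. L = 269/100 ≈ 2.6900.
L − H = 2.6900 − 2.6418 = 0.048 bits.

0.048 bits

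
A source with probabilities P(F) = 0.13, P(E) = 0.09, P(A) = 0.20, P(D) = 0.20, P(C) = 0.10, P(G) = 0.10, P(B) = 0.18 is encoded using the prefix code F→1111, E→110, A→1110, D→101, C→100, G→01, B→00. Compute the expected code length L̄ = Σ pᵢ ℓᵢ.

3.05 bits/symbol

L̄ = Σ pᵢ·ℓᵢ = 0.13·4 + 0.09·3 + 0.20·4 + 0.20·3 + 0.10·3 + 0.10·2 + 0.18·2 = 3.05 bits/symbol.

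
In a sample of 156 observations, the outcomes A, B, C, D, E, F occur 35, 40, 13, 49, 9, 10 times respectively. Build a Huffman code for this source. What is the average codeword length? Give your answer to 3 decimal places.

Probabilities are the counts divided by 156.
Repeatedly combine the two least-probable nodes; the expected code length is the sum of the merged weights.
merge 3/52 + 5/78 → 19/156
merge 1/12 + 19/156 → 8/39
merge 8/39 + 35/156 → 67/156
merge 10/39 + 49/156 → 89/156
merge 67/156 + 89/156 → 1
L = 19/156 + 8/39 + 67/156 + 89/156 + 1 = 121/52 ≈ 2.327 bits/symbol.

2.327 bits/symbol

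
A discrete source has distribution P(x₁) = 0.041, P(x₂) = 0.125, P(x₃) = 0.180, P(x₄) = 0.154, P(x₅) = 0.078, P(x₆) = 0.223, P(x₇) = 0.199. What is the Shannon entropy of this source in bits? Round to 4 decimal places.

H = −Σ pᵢ log₂ pᵢ.
−0.041·log₂(0.041) = 0.1889
−0.125·log₂(0.125) = 0.3750
−0.180·log₂(0.180) = 0.4453
−0.154·log₂(0.154) = 0.4156
−0.078·log₂(0.078) = 0.2871
−0.223·log₂(0.223) = 0.4828
−0.199·log₂(0.199) = 0.4635
Sum ≈ 2.6582 → 2.6582 bits.

2.6582 bits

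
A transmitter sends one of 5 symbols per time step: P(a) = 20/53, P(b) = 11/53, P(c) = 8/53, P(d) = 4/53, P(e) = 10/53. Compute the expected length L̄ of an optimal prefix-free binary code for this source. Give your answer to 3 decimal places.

2.226 bits/symbol

Repeatedly combine the two least-probable nodes; the expected code length is the sum of the merged weights.
merge 4/53 + 8/53 → 12/53
merge 10/53 + 11/53 → 21/53
merge 12/53 + 20/53 → 32/53
merge 21/53 + 32/53 → 1
L = 12/53 + 21/53 + 32/53 + 1 = 118/53 ≈ 2.226 bits/symbol.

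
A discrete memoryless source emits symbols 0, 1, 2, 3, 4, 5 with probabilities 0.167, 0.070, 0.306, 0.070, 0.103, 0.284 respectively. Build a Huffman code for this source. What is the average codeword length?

Repeatedly combine the two least-probable nodes; the expected code length is the sum of the merged weights.
merge 7/100 + 7/100 → 7/50
merge 103/1000 + 7/50 → 243/1000
merge 167/1000 + 243/1000 → 41/100
merge 71/250 + 153/500 → 59/100
merge 41/100 + 59/100 → 1
L = 7/50 + 243/1000 + 41/100 + 59/100 + 1 = 2383/1000 = 2.383 bits/symbol.

2.383 bits/symbol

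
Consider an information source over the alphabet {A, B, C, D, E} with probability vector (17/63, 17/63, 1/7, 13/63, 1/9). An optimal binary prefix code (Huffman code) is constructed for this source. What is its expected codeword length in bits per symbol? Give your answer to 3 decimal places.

Repeatedly combine the two least-probable nodes; the expected code length is the sum of the merged weights.
merge 1/9 + 1/7 → 16/63
merge 13/63 + 16/63 → 29/63
merge 17/63 + 17/63 → 34/63
merge 29/63 + 34/63 → 1
L = 16/63 + 29/63 + 34/63 + 1 = 142/63 ≈ 2.254 bits/symbol.

2.254 bits/symbol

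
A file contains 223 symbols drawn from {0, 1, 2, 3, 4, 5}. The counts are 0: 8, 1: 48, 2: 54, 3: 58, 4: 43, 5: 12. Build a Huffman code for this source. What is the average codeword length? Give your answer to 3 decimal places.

2.372 bits/symbol

Probabilities are the counts divided by 223.
Repeatedly combine the two least-probable nodes; the expected code length is the sum of the merged weights.
merge 8/223 + 12/223 → 20/223
merge 20/223 + 43/223 → 63/223
merge 48/223 + 54/223 → 102/223
merge 58/223 + 63/223 → 121/223
merge 102/223 + 121/223 → 1
L = 20/223 + 63/223 + 102/223 + 121/223 + 1 = 529/223 ≈ 2.372 bits/symbol.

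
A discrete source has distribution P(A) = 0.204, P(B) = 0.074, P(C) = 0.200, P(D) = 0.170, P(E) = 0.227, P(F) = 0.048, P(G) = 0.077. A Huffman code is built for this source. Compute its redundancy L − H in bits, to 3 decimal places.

Entropy H = −Σ p log₂ p ≈ 2.6255 bits.
Huffman merges: 6/125+37/500→61/500; 77/1000+61/500→199/1000; 17/100+199/1000→369/1000; 1/5+51/250→101/250; 227/1000+369/1000→149/250; 101/250+149/250→1. L = 269/100 ≈ 2.6900.
L − H = 2.6900 − 2.6255 = 0.065 bits.

0.065 bits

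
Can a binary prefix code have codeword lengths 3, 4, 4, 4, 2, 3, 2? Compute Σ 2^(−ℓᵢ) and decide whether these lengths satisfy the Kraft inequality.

0.9375; yes

With common denominator 2^4 = 16: Σ 2^(−ℓᵢ) = 2/16 + 1/16 + 1/16 + 1/16 + 4/16 + 2/16 + 4/16 = 15/16 = 0.9375.
Kraft's inequality requires Σ ≤ 1; here Σ = 0.9375 ≤ 1, so such a prefix code exists.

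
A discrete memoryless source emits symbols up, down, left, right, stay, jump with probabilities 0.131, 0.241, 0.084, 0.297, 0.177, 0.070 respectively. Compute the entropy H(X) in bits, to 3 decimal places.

2.410 bits

H = −Σ pᵢ log₂ pᵢ.
−0.131·log₂(0.131) = 0.3841
−0.241·log₂(0.241) = 0.4947
−0.084·log₂(0.084) = 0.3002
−0.297·log₂(0.297) = 0.5202
−0.177·log₂(0.177) = 0.4422
−0.070·log₂(0.070) = 0.2686
Sum ≈ 2.4100 → 2.410 bits.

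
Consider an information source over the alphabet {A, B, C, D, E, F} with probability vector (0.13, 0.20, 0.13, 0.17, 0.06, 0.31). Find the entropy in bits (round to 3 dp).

2.432 bits

H = −Σ pᵢ log₂ pᵢ.
−0.13·log₂(0.13) = 0.3826
−0.20·log₂(0.20) = 0.4644
−0.13·log₂(0.13) = 0.3826
−0.17·log₂(0.17) = 0.4346
−0.06·log₂(0.06) = 0.2435
−0.31·log₂(0.31) = 0.5238
Sum ≈ 2.4316 → 2.432 bits.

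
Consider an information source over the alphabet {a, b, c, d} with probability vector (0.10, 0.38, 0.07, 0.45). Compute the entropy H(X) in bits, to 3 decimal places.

H = −Σ pᵢ log₂ pᵢ.
−0.10·log₂(0.10) = 0.3322
−0.38·log₂(0.38) = 0.5305
−0.07·log₂(0.07) = 0.2686
−0.45·log₂(0.45) = 0.5184
Sum ≈ 1.6496 → 1.650 bits.

1.650 bits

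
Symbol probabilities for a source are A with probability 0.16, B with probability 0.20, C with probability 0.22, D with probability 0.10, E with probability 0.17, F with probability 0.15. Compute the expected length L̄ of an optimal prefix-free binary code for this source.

2.58 bits/symbol

Repeatedly combine the two least-probable nodes; the expected code length is the sum of the merged weights.
merge 1/10 + 3/20 → 1/4
merge 4/25 + 17/100 → 33/100
merge 1/5 + 11/50 → 21/50
merge 1/4 + 33/100 → 29/50
merge 21/50 + 29/50 → 1
L = 1/4 + 33/100 + 21/50 + 29/50 + 1 = 129/50 = 2.58 bits/symbol.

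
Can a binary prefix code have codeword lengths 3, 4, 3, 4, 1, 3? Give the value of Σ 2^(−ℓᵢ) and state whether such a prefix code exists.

With common denominator 2^4 = 16: Σ 2^(−ℓᵢ) = 2/16 + 1/16 + 2/16 + 1/16 + 8/16 + 2/16 = 16/16 = 1.
Kraft's inequality requires Σ ≤ 1; here Σ = 1 ≤ 1, so such a prefix code exists.

1; yes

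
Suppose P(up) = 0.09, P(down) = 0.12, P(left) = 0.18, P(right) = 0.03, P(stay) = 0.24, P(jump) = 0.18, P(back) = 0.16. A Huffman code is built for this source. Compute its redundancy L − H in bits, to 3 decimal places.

0.061 bits

Entropy H = −Σ p log₂ p ≈ 2.6393 bits.
Huffman merges: 3/100+9/100→3/25; 3/25+3/25→6/25; 4/25+9/50→17/50; 9/50+6/25→21/50; 6/25+17/50→29/50; 21/50+29/50→1. L = 27/10 ≈ 2.7000.
L − H = 2.7000 − 2.6393 = 0.061 bits.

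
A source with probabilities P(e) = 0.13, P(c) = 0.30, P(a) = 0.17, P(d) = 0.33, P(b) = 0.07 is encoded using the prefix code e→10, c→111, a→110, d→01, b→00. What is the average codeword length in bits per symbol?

L̄ = Σ pᵢ·ℓᵢ = 0.13·2 + 0.30·3 + 0.17·3 + 0.33·2 + 0.07·2 = 2.47 bits/symbol.

2.47 bits/symbol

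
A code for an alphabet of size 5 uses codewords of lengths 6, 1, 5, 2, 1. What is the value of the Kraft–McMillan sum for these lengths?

With common denominator 2^6 = 64: Σ 2^(−ℓᵢ) = 1/64 + 32/64 + 2/64 + 16/64 + 32/64 = 83/64 = 1.296875.

1.296875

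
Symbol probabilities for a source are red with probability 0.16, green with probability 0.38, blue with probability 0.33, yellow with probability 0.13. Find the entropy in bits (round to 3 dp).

H = −Σ pᵢ log₂ pᵢ.
−0.16·log₂(0.16) = 0.4230
−0.38·log₂(0.38) = 0.5305
−0.33·log₂(0.33) = 0.5278
−0.13·log₂(0.13) = 0.3826
Sum ≈ 1.8639 → 1.864 bits.

1.864 bits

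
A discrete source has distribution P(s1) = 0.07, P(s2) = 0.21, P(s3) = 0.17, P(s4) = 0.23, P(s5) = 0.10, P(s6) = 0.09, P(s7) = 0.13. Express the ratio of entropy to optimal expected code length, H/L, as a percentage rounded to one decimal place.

Entropy H = −Σ p log₂ p ≈ 2.6911 bits.
Huffman merges: 7/100+9/100→4/25; 1/10+13/100→23/100; 4/25+17/100→33/100; 21/100+23/100→11/25; 23/100+33/100→14/25; 11/25+14/25→1. L = 68/25 ≈ 2.7200.
Efficiency = H/L = 2.6911/2.7200 = 98.9%.

98.9%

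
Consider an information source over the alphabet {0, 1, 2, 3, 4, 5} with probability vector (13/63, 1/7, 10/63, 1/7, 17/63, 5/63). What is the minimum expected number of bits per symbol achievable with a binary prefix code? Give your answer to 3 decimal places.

Repeatedly combine the two least-probable nodes; the expected code length is the sum of the merged weights.
merge 5/63 + 1/7 → 2/9
merge 1/7 + 10/63 → 19/63
merge 13/63 + 2/9 → 3/7
merge 17/63 + 19/63 → 4/7
merge 3/7 + 4/7 → 1
L = 2/9 + 19/63 + 3/7 + 4/7 + 1 = 53/21 ≈ 2.524 bits/symbol.

2.524 bits/symbol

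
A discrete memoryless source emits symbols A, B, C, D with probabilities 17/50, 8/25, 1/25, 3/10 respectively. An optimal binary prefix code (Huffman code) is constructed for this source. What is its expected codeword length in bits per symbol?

Repeatedly combine the two least-probable nodes; the expected code length is the sum of the merged weights.
merge 1/25 + 3/10 → 17/50
merge 8/25 + 17/50 → 33/50
merge 17/50 + 33/50 → 1
L = 17/50 + 33/50 + 1 = 2 bits/symbol.

2 bits/symbol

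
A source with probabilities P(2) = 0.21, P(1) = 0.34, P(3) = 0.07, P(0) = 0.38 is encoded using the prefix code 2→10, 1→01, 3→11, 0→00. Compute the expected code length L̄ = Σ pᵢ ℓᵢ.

2 bits/symbol

L̄ = Σ pᵢ·ℓᵢ = 0.21·2 + 0.34·2 + 0.07·2 + 0.38·2 = 2 bits/symbol.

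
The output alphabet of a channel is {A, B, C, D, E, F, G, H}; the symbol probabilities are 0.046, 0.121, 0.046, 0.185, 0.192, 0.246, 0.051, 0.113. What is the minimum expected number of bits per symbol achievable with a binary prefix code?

Repeatedly combine the two least-probable nodes; the expected code length is the sum of the merged weights.
merge 23/500 + 23/500 → 23/250
merge 51/1000 + 23/250 → 143/1000
merge 113/1000 + 121/1000 → 117/500
merge 143/1000 + 37/200 → 41/125
merge 24/125 + 117/500 → 213/500
merge 123/500 + 41/125 → 287/500
merge 213/500 + 287/500 → 1
L = 23/250 + 143/1000 + 117/500 + 41/125 + 213/500 + 287/500 + 1 = 2797/1000 = 2.797 bits/symbol.

2.797 bits/symbol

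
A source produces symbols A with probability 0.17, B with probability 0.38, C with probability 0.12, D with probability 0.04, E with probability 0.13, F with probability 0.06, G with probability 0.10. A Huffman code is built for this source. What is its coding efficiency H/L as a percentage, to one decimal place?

97.5%

Entropy H = −Σ p log₂ p ≈ 2.4762 bits.
Huffman merges: 1/25+3/50→1/10; 1/10+1/10→1/5; 3/25+13/100→1/4; 17/100+1/5→37/100; 1/4+37/100→31/50; 19/50+31/50→1. L = 127/50 ≈ 2.5400.
Efficiency = H/L = 2.4762/2.5400 = 97.5%.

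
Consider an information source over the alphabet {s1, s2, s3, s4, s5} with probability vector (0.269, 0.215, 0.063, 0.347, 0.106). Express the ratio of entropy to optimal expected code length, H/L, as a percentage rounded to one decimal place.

Entropy H = −Σ p log₂ p ≈ 2.1107 bits.
Huffman merges: 63/1000+53/500→169/1000; 169/1000+43/200→48/125; 269/1000+347/1000→77/125; 48/125+77/125→1. L = 2169/1000 ≈ 2.1690.
Efficiency = H/L = 2.1107/2.1690 = 97.3%.

97.3%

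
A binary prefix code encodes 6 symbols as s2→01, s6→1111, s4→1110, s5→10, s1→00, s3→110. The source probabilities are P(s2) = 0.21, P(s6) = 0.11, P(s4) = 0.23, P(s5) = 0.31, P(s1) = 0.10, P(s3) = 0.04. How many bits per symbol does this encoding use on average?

2.72 bits/symbol

L̄ = Σ pᵢ·ℓᵢ = 0.21·2 + 0.11·4 + 0.23·4 + 0.31·2 + 0.10·2 + 0.04·3 = 2.72 bits/symbol.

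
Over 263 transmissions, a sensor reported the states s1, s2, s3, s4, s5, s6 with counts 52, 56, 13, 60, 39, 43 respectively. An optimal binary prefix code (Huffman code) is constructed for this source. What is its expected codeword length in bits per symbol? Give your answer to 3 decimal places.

Probabilities are the counts divided by 263.
Repeatedly combine the two least-probable nodes; the expected code length is the sum of the merged weights.
merge 13/263 + 39/263 → 52/263
merge 43/263 + 52/263 → 95/263
merge 52/263 + 56/263 → 108/263
merge 60/263 + 95/263 → 155/263
merge 108/263 + 155/263 → 1
L = 52/263 + 95/263 + 108/263 + 155/263 + 1 = 673/263 ≈ 2.559 bits/symbol.

2.559 bits/symbol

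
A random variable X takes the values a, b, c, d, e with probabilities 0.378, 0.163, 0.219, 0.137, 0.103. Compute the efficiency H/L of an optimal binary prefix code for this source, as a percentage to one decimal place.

Entropy H = −Σ p log₂ p ≈ 2.1676 bits.
Huffman merges: 103/1000+137/1000→6/25; 163/1000+219/1000→191/500; 6/25+189/500→309/500; 191/500+309/500→1. L = 56/25 ≈ 2.2400.
Efficiency = H/L = 2.1676/2.2400 = 96.8%.

96.8%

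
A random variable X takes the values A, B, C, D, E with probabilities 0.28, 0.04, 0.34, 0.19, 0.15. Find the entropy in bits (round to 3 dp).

H = −Σ pᵢ log₂ pᵢ.
−0.28·log₂(0.28) = 0.5142
−0.04·log₂(0.04) = 0.1858
−0.34·log₂(0.34) = 0.5292
−0.19·log₂(0.19) = 0.4552
−0.15·log₂(0.15) = 0.4105
Sum ≈ 2.0949 → 2.095 bits.

2.095 bits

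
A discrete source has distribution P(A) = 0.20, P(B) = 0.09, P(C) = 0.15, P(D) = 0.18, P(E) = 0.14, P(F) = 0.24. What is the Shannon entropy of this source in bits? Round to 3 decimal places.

2.524 bits

H = −Σ pᵢ log₂ pᵢ.
−0.20·log₂(0.20) = 0.4644
−0.09·log₂(0.09) = 0.3127
−0.15·log₂(0.15) = 0.4105
−0.18·log₂(0.18) = 0.4453
−0.14·log₂(0.14) = 0.3971
−0.24·log₂(0.24) = 0.4941
Sum ≈ 2.5241 → 2.524 bits.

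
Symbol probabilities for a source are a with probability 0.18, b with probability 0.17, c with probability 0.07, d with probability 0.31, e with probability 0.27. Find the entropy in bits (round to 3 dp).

2.182 bits

H = −Σ pᵢ log₂ pᵢ.
−0.18·log₂(0.18) = 0.4453
−0.17·log₂(0.17) = 0.4346
−0.07·log₂(0.07) = 0.2686
−0.31·log₂(0.31) = 0.5238
−0.27·log₂(0.27) = 0.5100
Sum ≈ 2.1823 → 2.182 bits.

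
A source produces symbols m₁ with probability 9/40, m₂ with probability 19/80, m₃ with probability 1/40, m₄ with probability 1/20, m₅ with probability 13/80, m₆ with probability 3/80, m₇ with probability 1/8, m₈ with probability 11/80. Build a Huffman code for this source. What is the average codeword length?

2.7125 bits/symbol

Repeatedly combine the two least-probable nodes; the expected code length is the sum of the merged weights.
merge 1/40 + 3/80 → 1/16
merge 1/20 + 1/16 → 9/80
merge 9/80 + 1/8 → 19/80
merge 11/80 + 13/80 → 3/10
merge 9/40 + 19/80 → 37/80
merge 19/80 + 3/10 → 43/80
merge 37/80 + 43/80 → 1
L = 1/16 + 9/80 + 19/80 + 3/10 + 37/80 + 43/80 + 1 = 217/80 = 2.7125 bits/symbol.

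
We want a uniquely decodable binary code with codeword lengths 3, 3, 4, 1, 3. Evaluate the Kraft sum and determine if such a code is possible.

With common denominator 2^4 = 16: Σ 2^(−ℓᵢ) = 2/16 + 2/16 + 1/16 + 8/16 + 2/16 = 15/16 = 0.9375.
Kraft's inequality requires Σ ≤ 1; here Σ = 0.9375 ≤ 1, so such a prefix code exists.

0.9375; yes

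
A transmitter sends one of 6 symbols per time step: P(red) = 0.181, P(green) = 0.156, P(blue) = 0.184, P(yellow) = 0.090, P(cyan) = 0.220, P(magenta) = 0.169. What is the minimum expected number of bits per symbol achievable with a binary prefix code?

Repeatedly combine the two least-probable nodes; the expected code length is the sum of the merged weights.
merge 9/100 + 39/250 → 123/500
merge 169/1000 + 181/1000 → 7/20
merge 23/125 + 11/50 → 101/250
merge 123/500 + 7/20 → 149/250
merge 101/250 + 149/250 → 1
L = 123/500 + 7/20 + 101/250 + 149/250 + 1 = 649/250 = 2.596 bits/symbol.

2.596 bits/symbol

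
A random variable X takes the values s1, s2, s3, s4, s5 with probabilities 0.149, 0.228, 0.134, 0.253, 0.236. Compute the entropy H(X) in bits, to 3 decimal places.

2.277 bits

H = −Σ pᵢ log₂ pᵢ.
−0.149·log₂(0.149) = 0.4092
−0.228·log₂(0.228) = 0.4863
−0.134·log₂(0.134) = 0.3886
−0.253·log₂(0.253) = 0.5016
−0.236·log₂(0.236) = 0.4916
Sum ≈ 2.2774 → 2.277 bits.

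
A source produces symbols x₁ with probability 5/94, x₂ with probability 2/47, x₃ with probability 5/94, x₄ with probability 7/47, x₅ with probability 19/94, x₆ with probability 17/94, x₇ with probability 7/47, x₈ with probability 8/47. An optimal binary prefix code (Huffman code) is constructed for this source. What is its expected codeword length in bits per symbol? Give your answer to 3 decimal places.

2.862 bits/symbol

Repeatedly combine the two least-probable nodes; the expected code length is the sum of the merged weights.
merge 2/47 + 5/94 → 9/94
merge 5/94 + 9/94 → 7/47
merge 7/47 + 7/47 → 14/47
merge 7/47 + 8/47 → 15/47
merge 17/94 + 19/94 → 18/47
merge 14/47 + 15/47 → 29/47
merge 18/47 + 29/47 → 1
L = 9/94 + 7/47 + 14/47 + 15/47 + 18/47 + 29/47 + 1 = 269/94 ≈ 2.862 bits/symbol.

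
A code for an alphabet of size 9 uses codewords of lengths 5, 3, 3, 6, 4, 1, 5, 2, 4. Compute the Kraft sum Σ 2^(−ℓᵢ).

With common denominator 2^6 = 64: Σ 2^(−ℓᵢ) = 2/64 + 8/64 + 8/64 + 1/64 + 4/64 + 32/64 + 2/64 + 16/64 + 4/64 = 77/64 = 1.203125.

1.203125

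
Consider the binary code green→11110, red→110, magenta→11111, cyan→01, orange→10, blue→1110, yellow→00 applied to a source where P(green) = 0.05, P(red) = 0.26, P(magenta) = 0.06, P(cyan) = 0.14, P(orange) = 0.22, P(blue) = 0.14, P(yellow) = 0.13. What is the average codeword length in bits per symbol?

2.87 bits/symbol

L̄ = Σ pᵢ·ℓᵢ = 0.05·5 + 0.26·3 + 0.06·5 + 0.14·2 + 0.22·2 + 0.14·4 + 0.13·2 = 2.87 bits/symbol.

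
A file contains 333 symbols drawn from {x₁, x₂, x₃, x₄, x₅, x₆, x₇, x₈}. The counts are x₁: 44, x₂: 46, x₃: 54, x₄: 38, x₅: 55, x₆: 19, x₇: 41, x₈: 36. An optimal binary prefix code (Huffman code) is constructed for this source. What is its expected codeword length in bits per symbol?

3 bits/symbol

Probabilities are the counts divided by 333.
Repeatedly combine the two least-probable nodes; the expected code length is the sum of the merged weights.
merge 19/333 + 4/37 → 55/333
merge 38/333 + 41/333 → 79/333
merge 44/333 + 46/333 → 10/37
merge 6/37 + 55/333 → 109/333
merge 55/333 + 79/333 → 134/333
merge 10/37 + 109/333 → 199/333
merge 134/333 + 199/333 → 1
L = 55/333 + 79/333 + 10/37 + 109/333 + 134/333 + 199/333 + 1 = 3 bits/symbol.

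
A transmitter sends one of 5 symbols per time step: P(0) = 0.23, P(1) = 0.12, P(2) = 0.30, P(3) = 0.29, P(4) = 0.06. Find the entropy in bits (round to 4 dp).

2.1373 bits

H = −Σ pᵢ log₂ pᵢ.
−0.23·log₂(0.23) = 0.4877
−0.12·log₂(0.12) = 0.3671
−0.30·log₂(0.30) = 0.5211
−0.29·log₂(0.29) = 0.5179
−0.06·log₂(0.06) = 0.2435
Sum ≈ 2.1373 → 2.1373 bits.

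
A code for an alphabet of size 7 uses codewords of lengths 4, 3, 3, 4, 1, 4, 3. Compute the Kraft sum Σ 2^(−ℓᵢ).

With common denominator 2^4 = 16: Σ 2^(−ℓᵢ) = 1/16 + 2/16 + 2/16 + 1/16 + 8/16 + 1/16 + 2/16 = 17/16 = 1.0625.

1.0625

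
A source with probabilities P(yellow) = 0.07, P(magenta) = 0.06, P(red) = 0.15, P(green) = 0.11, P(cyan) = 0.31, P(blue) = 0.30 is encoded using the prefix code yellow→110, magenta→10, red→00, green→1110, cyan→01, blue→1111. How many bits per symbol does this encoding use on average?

L̄ = Σ pᵢ·ℓᵢ = 0.07·3 + 0.06·2 + 0.15·2 + 0.11·4 + 0.31·2 + 0.30·4 = 2.89 bits/symbol.

2.89 bits/symbol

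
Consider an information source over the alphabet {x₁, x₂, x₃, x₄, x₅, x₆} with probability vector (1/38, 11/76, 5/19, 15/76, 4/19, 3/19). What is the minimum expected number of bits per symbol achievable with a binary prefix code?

Repeatedly combine the two least-probable nodes; the expected code length is the sum of the merged weights.
merge 1/38 + 11/76 → 13/76
merge 3/19 + 13/76 → 25/76
merge 15/76 + 4/19 → 31/76
merge 5/19 + 25/76 → 45/76
merge 31/76 + 45/76 → 1
L = 13/76 + 25/76 + 31/76 + 45/76 + 1 = 5/2 = 2.5 bits/symbol.

2.5 bits/symbol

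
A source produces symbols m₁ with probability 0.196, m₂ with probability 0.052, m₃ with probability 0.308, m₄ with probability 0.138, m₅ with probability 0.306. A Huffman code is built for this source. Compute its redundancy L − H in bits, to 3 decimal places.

Entropy H = −Σ p log₂ p ≈ 2.1230 bits.
Huffman merges: 13/250+69/500→19/100; 19/100+49/250→193/500; 153/500+77/250→307/500; 193/500+307/500→1. L = 219/100 ≈ 2.1900.
L − H = 2.1900 − 2.1230 = 0.067 bits.

0.067 bits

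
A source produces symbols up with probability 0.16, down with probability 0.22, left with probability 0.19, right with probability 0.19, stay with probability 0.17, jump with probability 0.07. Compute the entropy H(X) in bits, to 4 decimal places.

H = −Σ pᵢ log₂ pᵢ.
−0.16·log₂(0.16) = 0.4230
−0.22·log₂(0.22) = 0.4806
−0.19·log₂(0.19) = 0.4552
−0.19·log₂(0.19) = 0.4552
−0.17·log₂(0.17) = 0.4346
−0.07·log₂(0.07) = 0.2686
Sum ≈ 2.5172 → 2.5172 bits.

2.5172 bits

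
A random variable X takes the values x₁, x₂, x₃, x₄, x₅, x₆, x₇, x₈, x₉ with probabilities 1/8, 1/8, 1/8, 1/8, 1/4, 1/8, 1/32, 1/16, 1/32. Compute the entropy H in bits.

2.9375 bits

Each probability is a power of 1/2, so log₂(1/p) is an integer.
H = Σ p·log₂(1/p) = 1/8·3 + 1/8·3 + 1/8·3 + 1/8·3 + 1/4·2 + 1/8·3 + 1/32·5 + 1/16·4 + 1/32·5 = 2.9375 bits.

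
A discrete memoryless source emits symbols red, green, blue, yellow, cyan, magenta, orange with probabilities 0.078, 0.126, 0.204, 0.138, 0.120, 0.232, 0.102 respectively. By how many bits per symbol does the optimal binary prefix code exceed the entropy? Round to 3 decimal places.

Entropy H = −Σ p log₂ p ≈ 2.7178 bits.
Huffman merges: 39/500+51/500→9/50; 3/25+63/500→123/500; 69/500+9/50→159/500; 51/250+29/125→109/250; 123/500+159/500→141/250; 109/250+141/250→1. L = 343/125 ≈ 2.7440.
L − H = 2.7440 − 2.7178 = 0.026 bits.

0.026 bits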